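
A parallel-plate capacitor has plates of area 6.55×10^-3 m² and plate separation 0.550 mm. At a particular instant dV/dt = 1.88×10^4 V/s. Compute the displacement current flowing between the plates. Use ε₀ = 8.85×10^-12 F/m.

E = V/d so dE/dt = (dV/dt)/d = 3.418×10^7 V/(m·s), and I_d = ε₀ A dE/dt = (8.85×10^-12)(6.55×10^-3)(3.418×10^7) = 1.98×10^-6 A.

1.98×10^-6 A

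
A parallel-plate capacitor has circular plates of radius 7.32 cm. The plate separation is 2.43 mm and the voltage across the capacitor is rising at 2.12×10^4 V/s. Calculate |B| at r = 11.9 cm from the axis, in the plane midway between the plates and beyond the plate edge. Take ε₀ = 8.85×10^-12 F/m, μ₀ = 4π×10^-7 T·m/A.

dE/dt = (dV/dt)/d = 8.724×10^6 V/(m·s); I_d = ε₀(πR²)(dE/dt) = (8.85×10^-12)(0.01683)(8.724×10^6) = 1.299×10^-6 A.
For r ≥ R the full I_d is enclosed: B = μ₀ I_d/(2πr) = (4π×10^-7)(1.299×10^-6)/(2π·0.119) = 2.18×10^-12 T.

2.18×10^-12 T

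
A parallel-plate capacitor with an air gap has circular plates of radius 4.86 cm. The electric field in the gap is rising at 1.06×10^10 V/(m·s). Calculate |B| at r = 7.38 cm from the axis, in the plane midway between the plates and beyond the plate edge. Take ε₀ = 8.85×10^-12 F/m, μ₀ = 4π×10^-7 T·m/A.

1.89×10^-9 T

Total displacement current: I_d = ε₀(πR²)(dE/dt) = (8.85×10^-12)(7.420×10^-3)(1.06×10^10) = 6.961×10^-4 A.
For r ≥ R the full I_d is enclosed: B = μ₀ I_d/(2πr) = (4π×10^-7)(6.961×10^-4)/(2π·0.0738) = 1.89×10^-9 T.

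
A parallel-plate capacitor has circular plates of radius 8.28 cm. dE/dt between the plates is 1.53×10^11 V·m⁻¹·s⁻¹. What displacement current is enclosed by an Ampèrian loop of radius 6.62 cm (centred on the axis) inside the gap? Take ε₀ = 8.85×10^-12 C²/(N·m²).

Total displacement current: I_d = ε₀(πR²)(dE/dt) = (8.85×10^-12)(0.02154)(1.53×10^11) = 0.02917 A.
Since J_d is uniform, the enclosed fraction is (r/R)² = 0.6392, giving I_d,enc = 0.0186 A.

0.0186 A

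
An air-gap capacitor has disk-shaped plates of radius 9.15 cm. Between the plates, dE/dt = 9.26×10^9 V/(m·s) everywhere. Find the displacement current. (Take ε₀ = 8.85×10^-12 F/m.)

I_d = ε₀ A (dE/dt) = (8.85×10^-12)(0.02630 m²)(9.26×10^9) = 2.16×10^-3 A.

2.16×10^-3 A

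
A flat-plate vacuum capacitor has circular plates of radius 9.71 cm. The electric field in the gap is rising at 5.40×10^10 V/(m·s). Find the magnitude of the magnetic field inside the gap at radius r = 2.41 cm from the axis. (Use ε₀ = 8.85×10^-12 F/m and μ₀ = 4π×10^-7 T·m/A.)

I_d = ε₀ dΦ_E/dt = ε₀ πR² (dE/dt) = (8.85×10^-12)(0.02962)(5.40×10^10) = 0.01416 A through the full plate area.
For r < R the Ampère–Maxwell law gives B(2πr) = μ₀ I_d (r²/R²), so B = μ₀ I_d r/(2πR²) = (4π×10^-7)(0.01416)(0.0241)/(2π·0.0971²) = 7.24×10^-9 T.

7.24×10^-9 T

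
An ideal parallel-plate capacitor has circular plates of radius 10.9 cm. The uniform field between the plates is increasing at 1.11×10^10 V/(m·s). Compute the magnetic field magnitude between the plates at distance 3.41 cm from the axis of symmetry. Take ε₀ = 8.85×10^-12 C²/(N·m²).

2.10×10^-9 T

Total displacement current: I_d = ε₀(πR²)(dE/dt) = (8.85×10^-12)(0.03733)(1.11×10^10) = 3.667×10^-3 A.
An Ampèrian loop of radius r encloses a fraction (r/R)² of I_d. Then B·2πr = μ₀ I_d (r/R)², giving B = μ₀ I_d r/(2πR²) = 2.10×10^-9 T.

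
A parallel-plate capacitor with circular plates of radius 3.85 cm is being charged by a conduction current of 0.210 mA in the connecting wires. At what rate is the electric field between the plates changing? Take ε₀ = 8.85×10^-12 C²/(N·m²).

5.10×10^9 V/(m·s)

By continuity, I_d in the gap equals the 0.210 mA flowing in the wire.
Then dE/dt = I_d/(ε₀A) = 5.10×10^9 V/(m·s).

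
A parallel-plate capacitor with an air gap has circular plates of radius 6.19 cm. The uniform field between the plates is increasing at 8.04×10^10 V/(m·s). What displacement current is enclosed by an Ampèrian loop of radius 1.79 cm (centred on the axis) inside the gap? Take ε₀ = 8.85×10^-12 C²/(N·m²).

Total displacement current: I_d = ε₀(πR²)(dE/dt) = (8.85×10^-12)(0.01204)(8.04×10^10) = 8.567×10^-3 A.
Since J_d is uniform, the enclosed fraction is (r/R)² = 0.08362, giving I_d,enc = 7.16×10^-4 A.

7.16×10^-4 A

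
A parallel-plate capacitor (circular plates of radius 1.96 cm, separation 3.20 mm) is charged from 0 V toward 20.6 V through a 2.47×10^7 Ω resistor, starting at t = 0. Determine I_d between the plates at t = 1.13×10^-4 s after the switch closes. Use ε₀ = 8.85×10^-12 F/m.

C = ε₀A/d = (8.85×10^-12)(1.207×10^-3)/(3.20×10^-3) = 3.338×10^-12 F, so τ = RC = 8.245×10^-5 s.
The conduction current is I(t) = (V₀/R) e^(−t/τ), and the displacement current between the plates equals it.
t/τ = 1.371; I_d = (20.6/2.47×10^7) · e^(−1.371) = (8.340×10^-7)(0.2539) = 2.12×10^-7 A.

2.12×10^-7 A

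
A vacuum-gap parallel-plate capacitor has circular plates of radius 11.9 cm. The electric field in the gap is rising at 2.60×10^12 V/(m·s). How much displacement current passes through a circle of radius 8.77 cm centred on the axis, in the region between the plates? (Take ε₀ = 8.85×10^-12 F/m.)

I_d = ε₀ dΦ_E/dt = ε₀ πR² (dE/dt) = (8.85×10^-12)(0.04449)(2.60×10^12) = 1.024 A through the full plate area.
The field is uniform, so I_d,enc = I_d (r/R)² = (1.024)(8.77/11.9)² = 0.556 A.

0.556 A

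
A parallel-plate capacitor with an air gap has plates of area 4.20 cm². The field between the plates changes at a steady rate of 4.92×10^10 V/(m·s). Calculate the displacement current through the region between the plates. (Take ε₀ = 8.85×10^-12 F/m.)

I_d = ε₀ A (dE/dt) = (8.85×10^-12)(4.20×10^-4 m²)(4.92×10^10) = 1.83×10^-4 A.

1.83×10^-4 A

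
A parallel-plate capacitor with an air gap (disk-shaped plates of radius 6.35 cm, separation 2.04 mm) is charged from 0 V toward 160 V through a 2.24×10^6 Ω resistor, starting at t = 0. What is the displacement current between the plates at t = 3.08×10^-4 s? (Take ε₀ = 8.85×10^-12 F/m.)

5.85×10^-6 A

With C = ε₀A/d = (8.85×10^-12)(0.01267)/(2.04×10^-3) = 5.497×10^-11 F, the time constant is τ = RC = 1.231×10^-4 s, so t/τ = 2.502 and e^(−t/τ) = 0.08192.
I_d = I_cond = (V₀/R) e^(−t/τ) = (7.143×10^-5)(0.08192) = 5.85×10^-6 A.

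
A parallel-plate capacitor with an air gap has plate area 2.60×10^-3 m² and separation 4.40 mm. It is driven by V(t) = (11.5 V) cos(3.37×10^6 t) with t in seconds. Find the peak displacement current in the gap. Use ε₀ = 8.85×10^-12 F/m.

2.03×10^-4 A

C = ε₀A/d = (8.85×10^-12)(2.60×10^-3)/(4.40×10^-3) = 5.230×10^-12 F; ω = 3.37×10^6 rad/s.
I_d = C dV/dt, so |I_d|_max = C V₀ ω = (5.230×10^-12)(11.5)(3.37×10^6) = 2.03×10^-4 A.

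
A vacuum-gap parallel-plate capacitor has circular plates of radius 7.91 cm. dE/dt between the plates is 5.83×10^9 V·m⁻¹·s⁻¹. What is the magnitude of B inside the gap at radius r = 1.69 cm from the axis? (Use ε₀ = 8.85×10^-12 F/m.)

Total displacement current: I_d = ε₀(πR²)(dE/dt) = (8.85×10^-12)(0.01966)(5.83×10^9) = 1.014×10^-3 A.
For r < R the Ampère–Maxwell law gives B(2πr) = μ₀ I_d (r²/R²), so B = μ₀ I_d r/(2πR²) = (4π×10^-7)(1.014×10^-3)(0.0169)/(2π·0.0791²) = 5.48×10^-10 T.

5.48×10^-10 T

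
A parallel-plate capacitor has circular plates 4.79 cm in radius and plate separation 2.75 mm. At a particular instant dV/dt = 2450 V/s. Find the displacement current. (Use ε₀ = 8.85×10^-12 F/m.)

The displacement current equals the charging current C dV/dt. With C = ε₀A/d = (8.85×10^-12)(7.208×10^-3)/(2.75×10^-3) = 2.320×10^-11 F, I_d = (2.320×10^-11)(2450) = 5.68×10^-8 A.

5.68×10^-8 A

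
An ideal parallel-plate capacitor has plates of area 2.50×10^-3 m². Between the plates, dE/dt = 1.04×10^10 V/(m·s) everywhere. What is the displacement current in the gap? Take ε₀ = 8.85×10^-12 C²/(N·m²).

With a uniform field, Φ_E = EA, so I_d = ε₀ A dE/dt = 2.30×10^-4 A.

2.30×10^-4 A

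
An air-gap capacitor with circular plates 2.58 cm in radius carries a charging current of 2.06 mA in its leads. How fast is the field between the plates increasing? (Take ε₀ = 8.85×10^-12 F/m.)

The displacement current between the plates equals the conduction current, I_d = 2.06 mA.
Then dE/dt = I_d/(ε₀A) = 1.11×10^11 V/(m·s).

1.11×10^11 V/(m·s)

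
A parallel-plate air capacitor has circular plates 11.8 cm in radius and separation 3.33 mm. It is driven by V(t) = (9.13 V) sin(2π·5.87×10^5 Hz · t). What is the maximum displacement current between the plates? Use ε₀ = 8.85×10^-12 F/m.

3.91×10^-3 A

The displacement current equals the conduction current C dV/dt, which peaks at C V₀ ω.
With C = ε₀A/d = (8.85×10^-12)(0.04374)/(3.33×10^-3) = 1.162×10^-10 F and ω = 2πf = 3.688×10^6 rad/s, I_d,max = (1.162×10^-10)(9.13)(3.688×10^6) = 3.91×10^-3 A.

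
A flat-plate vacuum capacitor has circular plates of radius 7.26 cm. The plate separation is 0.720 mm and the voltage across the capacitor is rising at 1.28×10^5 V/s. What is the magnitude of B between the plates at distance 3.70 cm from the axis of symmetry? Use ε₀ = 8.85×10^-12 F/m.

dE/dt = (dV/dt)/d = 1.778×10^8 V/(m·s); I_d = ε₀(πR²)(dE/dt) = (8.85×10^-12)(0.01656)(1.778×10^8) = 2.606×10^-5 A.
∮B·dl = μ₀ I_d,enc with I_d,enc = I_d r²/R² = 6.769×10^-6 A; so B = μ₀ I_d,enc/(2πr) = 3.66×10^-11 T.

3.66×10^-11 T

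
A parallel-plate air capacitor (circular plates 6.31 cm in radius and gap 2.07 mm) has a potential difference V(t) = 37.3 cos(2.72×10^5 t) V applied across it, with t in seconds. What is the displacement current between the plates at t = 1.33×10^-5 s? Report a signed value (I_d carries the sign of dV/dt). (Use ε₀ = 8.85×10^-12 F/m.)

2.49×10^-4 A

dV/dt = (37.3)(2.72×10^5)·−sin(3.6176) = 4.649×10^6 V/s.
I_d = C dV/dt with C = ε₀A/d = (8.85×10^-12)(0.01251)/(2.07×10^-3) = 5.348×10^-11 F, so I_d = (5.348×10^-11)(4.649×10^6) = 2.49×10^-4 A.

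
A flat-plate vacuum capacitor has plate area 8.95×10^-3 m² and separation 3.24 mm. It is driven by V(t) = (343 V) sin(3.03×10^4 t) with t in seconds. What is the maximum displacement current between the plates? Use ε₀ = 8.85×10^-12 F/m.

2.54×10^-4 A

The displacement current equals the conduction current C dV/dt, which peaks at C V₀ ω.
With C = ε₀A/d = (8.85×10^-12)(8.95×10^-3)/(3.24×10^-3) = 2.445×10^-11 F and ω = 3.03×10^4 rad/s, I_d,max = (2.445×10^-11)(343)(3.03×10^4) = 2.54×10^-4 A.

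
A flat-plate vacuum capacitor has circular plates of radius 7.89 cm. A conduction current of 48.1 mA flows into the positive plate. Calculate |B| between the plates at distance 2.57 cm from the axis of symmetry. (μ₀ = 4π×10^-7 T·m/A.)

3.97×10^-8 T

By continuity the displacement current in the gap matches the conduction current: I_d = 0.0481 A.
An Ampèrian loop of radius r encloses a fraction (r/R)² of I_d. Then B·2πr = μ₀ I_d (r/R)², giving B = μ₀ I_d r/(2πR²) = 3.97×10^-8 T.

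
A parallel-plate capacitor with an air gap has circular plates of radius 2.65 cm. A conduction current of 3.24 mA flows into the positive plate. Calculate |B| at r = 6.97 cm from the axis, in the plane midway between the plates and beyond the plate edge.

By continuity the displacement current in the gap matches the conduction current: I_d = 3.24×10^-3 A.
For r ≥ R the full I_d is enclosed: B = μ₀ I_d/(2πr) = (4π×10^-7)(3.24×10^-3)/(2π·0.0697) = 9.30×10^-9 T.

9.30×10^-9 T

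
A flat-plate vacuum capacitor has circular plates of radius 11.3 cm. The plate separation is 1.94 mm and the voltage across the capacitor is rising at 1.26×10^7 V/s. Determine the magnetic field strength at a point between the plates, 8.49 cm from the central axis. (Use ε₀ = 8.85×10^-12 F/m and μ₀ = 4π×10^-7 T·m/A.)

3.07×10^-9 T

dE/dt = (dV/dt)/d = 6.495×10^9 V/(m·s); I_d = ε₀(πR²)(dE/dt) = (8.85×10^-12)(0.04011)(6.495×10^9) = 2.306×10^-3 A.
∮B·dl = μ₀ I_d,enc with I_d,enc = I_d r²/R² = 1.302×10^-3 A; so B = μ₀ I_d,enc/(2πr) = 3.07×10^-9 T.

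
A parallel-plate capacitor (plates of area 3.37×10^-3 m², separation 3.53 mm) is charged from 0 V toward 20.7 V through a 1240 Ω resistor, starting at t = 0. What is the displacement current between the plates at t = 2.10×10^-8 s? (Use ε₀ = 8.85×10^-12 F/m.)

2.25×10^-3 A

With C = ε₀A/d = (8.85×10^-12)(3.37×10^-3)/(3.53×10^-3) = 8.449×10^-12 F, the time constant is τ = RC = 1.048×10^-8 s, so t/τ = 2.004 and e^(−t/τ) = 0.1348.
I_d = I_cond = (V₀/R) e^(−t/τ) = (0.01669)(0.1348) = 2.25×10^-3 A.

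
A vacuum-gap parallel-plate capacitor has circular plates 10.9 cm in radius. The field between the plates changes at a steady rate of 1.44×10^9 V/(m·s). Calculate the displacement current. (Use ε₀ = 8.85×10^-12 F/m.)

4.76×10^-4 A

With a uniform field, Φ_E = EA, so I_d = ε₀ A dE/dt = 4.76×10^-4 A.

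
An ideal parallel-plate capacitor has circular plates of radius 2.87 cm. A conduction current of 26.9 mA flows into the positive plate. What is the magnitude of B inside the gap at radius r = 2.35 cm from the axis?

1.53×10^-7 T

Between the plates the displacement current equals the wire current: I_d = 26.9 mA = 0.0269 A.
An Ampèrian loop of radius r encloses a fraction (r/R)² of I_d. Then B·2πr = μ₀ I_d (r/R)², giving B = μ₀ I_d r/(2πR²) = 1.53×10^-7 T.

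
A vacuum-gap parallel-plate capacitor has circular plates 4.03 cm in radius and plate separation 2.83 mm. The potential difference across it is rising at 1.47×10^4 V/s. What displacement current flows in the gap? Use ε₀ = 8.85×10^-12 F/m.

2.35×10^-7 A

C = ε₀A/d = (8.85×10^-12)(5.102×10^-3)/(2.83×10^-3) = 1.596×10^-11 F.
I_d = C dV/dt = (1.596×10^-11)(1.47×10^4) = 2.35×10^-7 A.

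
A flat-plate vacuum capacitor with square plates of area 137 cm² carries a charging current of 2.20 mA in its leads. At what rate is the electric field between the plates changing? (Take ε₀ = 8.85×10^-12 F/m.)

1.81×10^10 V/(m·s)

Charge continuity gives I_d = I = 2.20×10^-3 A between the plates.
Inverting I_d = ε₀ A dE/dt gives dE/dt = 2.20×10^-3 / (8.85×10^-12 · 0.0137) = 1.81×10^10 V/(m·s).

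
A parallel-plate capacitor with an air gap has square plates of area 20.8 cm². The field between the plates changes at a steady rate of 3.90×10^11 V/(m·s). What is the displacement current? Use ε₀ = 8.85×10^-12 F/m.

I_d = ε₀ A (dE/dt) = (8.85×10^-12)(2.08×10^-3 m²)(3.90×10^11) = 7.18×10^-3 A.

7.18×10^-3 A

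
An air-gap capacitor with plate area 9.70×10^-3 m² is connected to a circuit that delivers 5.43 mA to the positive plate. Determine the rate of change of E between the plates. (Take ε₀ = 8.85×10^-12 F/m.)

6.33×10^10 V/(m·s)

The displacement current between the plates equals the conduction current, I_d = 5.43 mA.
Since I_d = ε₀ A dE/dt, dE/dt = I_d/(ε₀A) = (5.43×10^-3)/((8.85×10^-12)(9.70×10^-3)) = 6.33×10^10 V/(m·s).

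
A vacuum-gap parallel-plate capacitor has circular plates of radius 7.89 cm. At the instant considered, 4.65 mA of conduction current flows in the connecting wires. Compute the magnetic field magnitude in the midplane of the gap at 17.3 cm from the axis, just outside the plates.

By continuity the displacement current in the gap matches the conduction current: I_d = 4.65×10^-3 A.
For r ≥ R the full I_d is enclosed: B = μ₀ I_d/(2πr) = (4π×10^-7)(4.65×10^-3)/(2π·0.173) = 5.38×10^-9 T.

5.38×10^-9 T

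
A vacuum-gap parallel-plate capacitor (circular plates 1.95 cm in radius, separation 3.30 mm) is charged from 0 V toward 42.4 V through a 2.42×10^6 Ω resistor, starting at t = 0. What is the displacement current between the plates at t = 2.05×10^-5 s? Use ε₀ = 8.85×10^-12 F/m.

1.25×10^-6 A

C = ε₀A/d = (8.85×10^-12)(1.195×10^-3)/(3.30×10^-3) = 3.205×10^-12 F, so τ = RC = 7.756×10^-6 s.
The conduction current is I(t) = (V₀/R) e^(−t/τ), and the displacement current between the plates equals it.
t/τ = 2.643; I_d = (42.4/2.42×10^6) · e^(−2.643) = (1.752×10^-5)(0.07115) = 1.25×10^-6 A.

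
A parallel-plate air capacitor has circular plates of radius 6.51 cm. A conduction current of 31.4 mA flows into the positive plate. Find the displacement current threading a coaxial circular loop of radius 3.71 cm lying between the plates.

0.0102 A

No conduction current crosses the gap, so I_d there equals the 0.0314 A in the leads.
The field is uniform, so I_d,enc = I_d (r/R)² = (0.0314)(3.71/6.51)² = 0.0102 A.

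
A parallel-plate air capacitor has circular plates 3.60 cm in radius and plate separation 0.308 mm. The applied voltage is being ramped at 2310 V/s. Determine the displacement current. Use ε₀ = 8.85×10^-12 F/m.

2.70×10^-7 A

The field between the plates is E = V/d, so dE/dt = (2310)/(3.08×10^-4 m) = 7.500×10^6 V/(m·s).
I_d = ε₀ A (dE/dt) = (8.85×10^-12)(4.072×10^-3)(7.500×10^6) = 2.70×10^-7 A.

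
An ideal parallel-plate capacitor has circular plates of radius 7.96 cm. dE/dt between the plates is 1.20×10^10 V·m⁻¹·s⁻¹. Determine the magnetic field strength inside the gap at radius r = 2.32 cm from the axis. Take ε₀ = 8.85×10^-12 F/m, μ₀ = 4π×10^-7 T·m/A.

1.55×10^-9 T

Total displacement current: I_d = ε₀(πR²)(dE/dt) = (8.85×10^-12)(0.01991)(1.20×10^10) = 2.114×10^-3 A.
An Ampèrian loop of radius r encloses a fraction (r/R)² of I_d. Then B·2πr = μ₀ I_d (r/R)², giving B = μ₀ I_d r/(2πR²) = 1.55×10^-9 T.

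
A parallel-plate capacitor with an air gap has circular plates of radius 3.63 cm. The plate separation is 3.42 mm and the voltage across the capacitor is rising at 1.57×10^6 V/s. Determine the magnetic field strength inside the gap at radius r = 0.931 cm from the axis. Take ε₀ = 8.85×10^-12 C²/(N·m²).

2.38×10^-11 T

With E = V/d, dE/dt = 4.591×10^8 V/(m·s) and πR² = 4.140×10^-3 m², giving I_d = ε₀ πR² dE/dt = 1.682×10^-5 A.
For r < R the Ampère–Maxwell law gives B(2πr) = μ₀ I_d (r²/R²), so B = μ₀ I_d r/(2πR²) = (4π×10^-7)(1.682×10^-5)(9.31×10^-3)/(2π·0.0363²) = 2.38×10^-11 T.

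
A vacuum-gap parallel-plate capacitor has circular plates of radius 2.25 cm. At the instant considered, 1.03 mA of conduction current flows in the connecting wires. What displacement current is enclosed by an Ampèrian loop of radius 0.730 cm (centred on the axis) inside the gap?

1.08×10^-4 A

Between the plates the displacement current equals the wire current: I_d = 1.03 mA = 1.03×10^-3 A.
The field is uniform, so I_d,enc = I_d (r/R)² = (1.03×10^-3)(0.730/2.25)² = 1.08×10^-4 A.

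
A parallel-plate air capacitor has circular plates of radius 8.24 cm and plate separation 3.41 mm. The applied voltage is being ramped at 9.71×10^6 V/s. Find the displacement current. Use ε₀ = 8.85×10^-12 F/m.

5.38×10^-4 A

The displacement current equals the charging current C dV/dt. With C = ε₀A/d = (8.85×10^-12)(0.02133)/(3.41×10^-3) = 5.536×10^-11 F, I_d = (5.536×10^-11)(9.71×10^6) = 5.38×10^-4 A.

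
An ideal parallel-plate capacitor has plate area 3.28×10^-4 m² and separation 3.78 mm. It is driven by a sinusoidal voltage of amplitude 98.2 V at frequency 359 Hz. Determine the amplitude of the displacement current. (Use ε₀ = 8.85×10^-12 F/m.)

(dE/dt)_max = V₀ω/d = 5.861×10^7 V/(m·s); ω = 2πf = 2256 rad/s.
I_d,max = ε₀ A (dE/dt)_max = (8.85×10^-12)(3.28×10^-4)(5.861×10^7) = 1.70×10^-7 A.

1.70×10^-7 A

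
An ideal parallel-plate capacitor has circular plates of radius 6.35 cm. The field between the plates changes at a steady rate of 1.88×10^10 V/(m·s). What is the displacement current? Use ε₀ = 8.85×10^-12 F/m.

2.11×10^-3 A

With a uniform field, Φ_E = EA, so I_d = ε₀ A dE/dt = 2.11×10^-3 A.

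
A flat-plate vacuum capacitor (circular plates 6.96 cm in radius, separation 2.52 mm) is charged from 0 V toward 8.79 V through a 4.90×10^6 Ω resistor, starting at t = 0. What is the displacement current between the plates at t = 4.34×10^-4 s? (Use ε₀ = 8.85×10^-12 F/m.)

3.42×10^-7 A

C = ε₀A/d = (8.85×10^-12)(0.01522)/(2.52×10^-3) = 5.345×10^-11 F and τ = RC = 2.619×10^-4 s. I_d in the gap equals the RC charging current.
I_d(t) = (V₀/R) e^(−t/τ) = 1.794×10^-6 · e^(−1.657) = 3.42×10^-7 A.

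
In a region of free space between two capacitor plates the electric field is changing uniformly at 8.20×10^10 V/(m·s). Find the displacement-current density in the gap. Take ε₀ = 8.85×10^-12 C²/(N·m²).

The displacement-current density is ε₀ ∂E/∂t = (8.85×10^-12)(8.20×10^10) = 0.726 A/m².

0.726 A/m²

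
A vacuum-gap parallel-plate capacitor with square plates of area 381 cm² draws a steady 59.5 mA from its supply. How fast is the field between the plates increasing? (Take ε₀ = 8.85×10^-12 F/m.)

1.76×10^11 V/(m·s)

Charge continuity gives I_d = I = 0.0595 A between the plates.
Inverting I_d = ε₀ A dE/dt gives dE/dt = 0.0595 / (8.85×10^-12 · 0.0381) = 1.76×10^11 V/(m·s).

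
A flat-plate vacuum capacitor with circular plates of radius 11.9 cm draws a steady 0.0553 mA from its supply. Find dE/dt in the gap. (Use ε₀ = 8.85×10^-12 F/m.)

1.40×10^8 V/(m·s)

The displacement current between the plates equals the conduction current, I_d = 0.0553 mA.
Then dE/dt = I_d/(ε₀A) = 1.40×10^8 V/(m·s).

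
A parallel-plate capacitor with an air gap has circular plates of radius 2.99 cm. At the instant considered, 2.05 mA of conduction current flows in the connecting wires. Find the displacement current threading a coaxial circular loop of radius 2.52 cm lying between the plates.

1.46×10^-3 A

No conduction current crosses the gap, so I_d there equals the 2.05×10^-3 A in the leads.
Since J_d is uniform, the enclosed fraction is (r/R)² = 0.7103, giving I_d,enc = 1.46×10^-3 A.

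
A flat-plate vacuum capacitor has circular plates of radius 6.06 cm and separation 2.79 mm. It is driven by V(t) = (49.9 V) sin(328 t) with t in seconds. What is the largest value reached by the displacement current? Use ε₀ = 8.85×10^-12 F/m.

C = ε₀A/d = (8.85×10^-12)(0.01154)/(2.79×10^-3) = 3.661×10^-11 F; ω = 328 rad/s.
I_d = C dV/dt, so |I_d|_max = C V₀ ω = (3.661×10^-11)(49.9)(328) = 5.99×10^-7 A.

5.99×10^-7 A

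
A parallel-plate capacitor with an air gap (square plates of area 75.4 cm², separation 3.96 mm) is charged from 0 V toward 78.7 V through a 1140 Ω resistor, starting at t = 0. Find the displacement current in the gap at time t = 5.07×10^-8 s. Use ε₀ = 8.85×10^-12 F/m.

With C = ε₀A/d = (8.85×10^-12)(7.54×10^-3)/(3.96×10^-3) = 1.685×10^-11 F, the time constant is τ = RC = 1.921×10^-8 s, so t/τ = 2.639 and e^(−t/τ) = 0.07143.
I_d = I_cond = (V₀/R) e^(−t/τ) = (0.06904)(0.07143) = 4.93×10^-3 A.

4.93×10^-3 A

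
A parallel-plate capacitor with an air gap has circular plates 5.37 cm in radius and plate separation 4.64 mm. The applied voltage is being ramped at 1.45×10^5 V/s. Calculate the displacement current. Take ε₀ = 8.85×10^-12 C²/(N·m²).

C = ε₀A/d = (8.85×10^-12)(9.059×10^-3)/(4.64×10^-3) = 1.728×10^-11 F.
I_d = C dV/dt = (1.728×10^-11)(1.45×10^5) = 2.51×10^-6 A.

2.51×10^-6 A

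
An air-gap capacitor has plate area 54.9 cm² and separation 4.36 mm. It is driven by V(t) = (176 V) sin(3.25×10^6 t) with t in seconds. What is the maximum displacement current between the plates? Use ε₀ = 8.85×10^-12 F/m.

6.37×10^-3 A

(dE/dt)_max = V₀ω/d = 1.312×10^11 V/(m·s); ω = 3.25×10^6 rad/s.
I_d,max = ε₀ A (dE/dt)_max = (8.85×10^-12)(5.49×10^-3)(1.312×10^11) = 6.37×10^-3 A.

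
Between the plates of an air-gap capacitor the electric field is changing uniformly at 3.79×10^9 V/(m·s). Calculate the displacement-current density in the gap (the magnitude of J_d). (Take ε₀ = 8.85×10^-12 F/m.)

J_d = ε₀ dE/dt = (8.85×10^-12)(3.79×10^9) = 0.0335 A/m².

0.0335 A/m²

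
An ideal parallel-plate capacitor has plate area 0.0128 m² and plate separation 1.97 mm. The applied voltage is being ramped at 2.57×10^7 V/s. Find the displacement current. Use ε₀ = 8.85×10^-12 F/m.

The displacement current equals the charging current C dV/dt. With C = ε₀A/d = (8.85×10^-12)(0.0128)/(1.97×10^-3) = 5.750×10^-11 F, I_d = (5.750×10^-11)(2.57×10^7) = 1.48×10^-3 A.

1.48×10^-3 A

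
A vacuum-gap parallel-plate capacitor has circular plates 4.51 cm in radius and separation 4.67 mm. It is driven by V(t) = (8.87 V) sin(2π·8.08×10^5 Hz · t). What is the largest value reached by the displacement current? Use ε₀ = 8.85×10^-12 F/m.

5.45×10^-4 A

C = ε₀A/d = (8.85×10^-12)(6.390×10^-3)/(4.67×10^-3) = 1.211×10^-11 F; ω = 2πf = 5.077×10^6 rad/s.
I_d = C dV/dt, so |I_d|_max = C V₀ ω = (1.211×10^-11)(8.87)(5.077×10^6) = 5.45×10^-4 A.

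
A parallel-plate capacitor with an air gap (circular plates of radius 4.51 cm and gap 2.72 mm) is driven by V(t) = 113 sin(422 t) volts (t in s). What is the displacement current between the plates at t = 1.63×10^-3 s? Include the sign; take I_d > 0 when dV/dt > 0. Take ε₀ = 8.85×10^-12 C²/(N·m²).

dE/dt = (V₀ω/d)·cos(ωt) with ωt = 0.68786 rad: (113)(422)(0.7726)/(2.72×10^-3) = 1.354×10^7 V/(m·s).
I_d = ε₀ A dE/dt = (8.85×10^-12)(6.390×10^-3)(1.354×10^7) = 7.66×10^-7 A.

7.66×10^-7 A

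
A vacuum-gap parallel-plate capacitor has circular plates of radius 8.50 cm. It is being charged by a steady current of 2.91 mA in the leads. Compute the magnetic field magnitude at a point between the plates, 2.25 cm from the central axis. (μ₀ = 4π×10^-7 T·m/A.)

1.81×10^-9 T

No conduction current crosses the gap, so I_d there equals the 2.91×10^-3 A in the leads.
For r < R the Ampère–Maxwell law gives B(2πr) = μ₀ I_d (r²/R²), so B = μ₀ I_d r/(2πR²) = (4π×10^-7)(2.91×10^-3)(0.0225)/(2π·0.0850²) = 1.81×10^-9 T.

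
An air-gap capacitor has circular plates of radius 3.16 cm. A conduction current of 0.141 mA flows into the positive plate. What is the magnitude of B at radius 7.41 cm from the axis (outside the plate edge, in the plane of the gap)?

By continuity the displacement current in the gap matches the conduction current: I_d = 1.41×10^-4 A.
With r > R the enclosed displacement current is the full I_d; B = μ₀ I_d / (2πr) = 3.81×10^-10 T.

3.81×10^-10 T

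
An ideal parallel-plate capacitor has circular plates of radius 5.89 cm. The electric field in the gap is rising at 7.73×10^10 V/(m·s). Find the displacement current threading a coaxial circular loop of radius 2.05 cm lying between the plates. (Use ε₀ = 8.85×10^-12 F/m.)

9.03×10^-4 A

Through the whole plate area (πR² = 0.01090 m²), I_d = ε₀ πR² dE/dt = 7.457×10^-3 A.
Since J_d is uniform, the enclosed fraction is (r/R)² = 0.1211, giving I_d,enc = 9.03×10^-4 A.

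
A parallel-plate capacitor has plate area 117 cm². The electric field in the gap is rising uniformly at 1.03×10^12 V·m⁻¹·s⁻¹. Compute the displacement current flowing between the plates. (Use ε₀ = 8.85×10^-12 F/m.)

0.107 A

I_d = ε₀ A (dE/dt) = (8.85×10^-12)(0.0117 m²)(1.03×10^12) = 0.107 A.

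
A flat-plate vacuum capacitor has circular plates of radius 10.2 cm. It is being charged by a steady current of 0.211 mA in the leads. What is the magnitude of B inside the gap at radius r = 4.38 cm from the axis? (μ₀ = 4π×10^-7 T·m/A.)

By continuity the displacement current in the gap matches the conduction current: I_d = 2.11×10^-4 A.
For r < R the Ampère–Maxwell law gives B(2πr) = μ₀ I_d (r²/R²), so B = μ₀ I_d r/(2πR²) = (4π×10^-7)(2.11×10^-4)(0.0438)/(2π·0.102²) = 1.78×10^-10 T.

1.78×10^-10 T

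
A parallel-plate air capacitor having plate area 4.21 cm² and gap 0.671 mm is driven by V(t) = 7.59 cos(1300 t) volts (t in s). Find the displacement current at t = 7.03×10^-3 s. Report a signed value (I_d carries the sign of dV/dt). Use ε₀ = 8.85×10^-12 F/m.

dE/dt = (V₀ω/d)·−sin(ωt) with ωt = 9.139 rad: (7.59)(1300)(-0.2819)/(6.71×10^-4) = -4.145×10^6 V/(m·s).
I_d = ε₀ A dE/dt = (8.85×10^-12)(4.21×10^-4)(-4.145×10^6) = -1.54×10^-8 A.

-1.54×10^-8 A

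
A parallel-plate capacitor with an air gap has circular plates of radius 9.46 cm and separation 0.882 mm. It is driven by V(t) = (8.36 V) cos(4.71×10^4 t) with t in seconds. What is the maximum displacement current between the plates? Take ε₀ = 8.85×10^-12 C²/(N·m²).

The displacement current equals the conduction current C dV/dt, which peaks at C V₀ ω.
With C = ε₀A/d = (8.85×10^-12)(0.02811)/(8.82×10^-4) = 2.821×10^-10 F and ω = 4.71×10^4 rad/s, I_d,max = (2.821×10^-10)(8.36)(4.71×10^4) = 1.11×10^-4 A.

1.11×10^-4 A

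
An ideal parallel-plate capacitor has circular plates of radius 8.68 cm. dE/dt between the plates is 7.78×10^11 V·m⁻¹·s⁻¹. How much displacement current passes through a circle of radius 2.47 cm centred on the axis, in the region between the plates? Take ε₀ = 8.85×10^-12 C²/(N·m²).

0.0132 A

I_d = ε₀ dΦ_E/dt = ε₀ πR² (dE/dt) = (8.85×10^-12)(0.02367)(7.78×10^11) = 0.1630 A through the full plate area.
Since J_d is uniform, the enclosed fraction is (r/R)² = 0.08098, giving I_d,enc = 0.0132 A.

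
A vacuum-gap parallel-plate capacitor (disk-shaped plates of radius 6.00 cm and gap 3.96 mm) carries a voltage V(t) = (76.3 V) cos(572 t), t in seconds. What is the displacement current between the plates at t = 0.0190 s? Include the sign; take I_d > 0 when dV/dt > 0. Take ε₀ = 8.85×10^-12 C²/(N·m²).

dV/dt = (76.3)(572)·−sin(10.868) = 4.329×10^4 V/s.
I_d = C dV/dt with C = ε₀A/d = (8.85×10^-12)(0.01131)/(3.96×10^-3) = 2.528×10^-11 F, so I_d = (2.528×10^-11)(4.329×10^4) = 1.09×10^-6 A.

1.09×10^-6 A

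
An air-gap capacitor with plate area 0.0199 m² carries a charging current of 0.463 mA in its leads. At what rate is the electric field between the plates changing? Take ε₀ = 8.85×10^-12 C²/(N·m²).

2.63×10^9 V/(m·s)

The displacement current between the plates equals the conduction current, I_d = 0.463 mA.
Then dE/dt = I_d/(ε₀A) = 2.63×10^9 V/(m·s).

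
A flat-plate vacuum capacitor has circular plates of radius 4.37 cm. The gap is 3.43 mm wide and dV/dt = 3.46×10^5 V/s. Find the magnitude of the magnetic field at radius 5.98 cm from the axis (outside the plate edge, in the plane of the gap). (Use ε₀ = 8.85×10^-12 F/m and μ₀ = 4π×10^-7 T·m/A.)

1.79×10^-11 T

dE/dt = (dV/dt)/d = 1.009×10^8 V/(m·s); I_d = ε₀(πR²)(dE/dt) = (8.85×10^-12)(5.999×10^-3)(1.009×10^8) = 5.357×10^-6 A.
With r > R the enclosed displacement current is the full I_d; B = μ₀ I_d / (2πr) = 1.79×10^-11 T.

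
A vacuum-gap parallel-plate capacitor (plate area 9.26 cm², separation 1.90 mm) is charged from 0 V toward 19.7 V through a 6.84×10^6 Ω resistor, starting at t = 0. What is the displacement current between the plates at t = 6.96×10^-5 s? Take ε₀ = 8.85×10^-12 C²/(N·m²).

With C = ε₀A/d = (8.85×10^-12)(9.26×10^-4)/(1.90×10^-3) = 4.313×10^-12 F, the time constant is τ = RC = 2.950×10^-5 s, so t/τ = 2.359 and e^(−t/τ) = 0.09451.
I_d = I_cond = (V₀/R) e^(−t/τ) = (2.880×10^-6)(0.09451) = 2.72×10^-7 A.

2.72×10^-7 A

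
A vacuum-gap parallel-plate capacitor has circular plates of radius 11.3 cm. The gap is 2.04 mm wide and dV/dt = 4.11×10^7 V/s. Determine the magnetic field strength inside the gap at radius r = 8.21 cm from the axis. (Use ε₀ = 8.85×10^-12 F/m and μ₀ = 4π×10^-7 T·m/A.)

9.20×10^-9 T

I_d = C dV/dt with C = ε₀πR²/d = 1.740×10^-10 F, so I_d = (1.740×10^-10)(4.11×10^7) = 7.151×10^-3 A.
∮B·dl = μ₀ I_d,enc with I_d,enc = I_d r²/R² = 3.775×10^-3 A; so B = μ₀ I_d,enc/(2πr) = 9.20×10^-9 T.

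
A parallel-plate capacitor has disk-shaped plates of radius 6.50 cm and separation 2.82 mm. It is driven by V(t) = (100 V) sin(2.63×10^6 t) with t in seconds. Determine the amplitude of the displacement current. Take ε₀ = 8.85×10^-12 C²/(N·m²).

0.0110 A

The displacement current equals the conduction current C dV/dt, which peaks at C V₀ ω.
With C = ε₀A/d = (8.85×10^-12)(0.01327)/(2.82×10^-3) = 4.165×10^-11 F and ω = 2.63×10^6 rad/s, I_d,max = (4.165×10^-11)(100)(2.63×10^6) = 0.0110 A.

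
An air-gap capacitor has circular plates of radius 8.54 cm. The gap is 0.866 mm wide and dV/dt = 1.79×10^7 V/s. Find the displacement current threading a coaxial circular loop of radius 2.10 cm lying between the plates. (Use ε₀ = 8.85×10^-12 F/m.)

I_d = C dV/dt with C = ε₀πR²/d = 2.341×10^-10 F, so I_d = (2.341×10^-10)(1.79×10^7) = 4.190×10^-3 A.
Through an area πr² the displacement current is I_d·(πr²/πR²) = I_d (r/R)² = 2.53×10^-4 A.

2.53×10^-4 A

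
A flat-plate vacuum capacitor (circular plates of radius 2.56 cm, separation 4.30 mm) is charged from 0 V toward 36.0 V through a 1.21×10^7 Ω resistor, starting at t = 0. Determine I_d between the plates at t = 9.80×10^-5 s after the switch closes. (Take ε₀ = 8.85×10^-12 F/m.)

With C = ε₀A/d = (8.85×10^-12)(2.059×10^-3)/(4.30×10^-3) = 4.238×10^-12 F, the time constant is τ = RC = 5.128×10^-5 s, so t/τ = 1.911 and e^(−t/τ) = 0.1479.
I_d = I_cond = (V₀/R) e^(−t/τ) = (2.975×10^-6)(0.1479) = 4.40×10^-7 A.

4.40×10^-7 A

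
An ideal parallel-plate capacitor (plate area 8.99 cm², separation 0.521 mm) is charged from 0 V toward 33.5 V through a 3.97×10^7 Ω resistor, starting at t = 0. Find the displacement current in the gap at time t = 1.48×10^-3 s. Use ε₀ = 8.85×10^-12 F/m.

7.35×10^-8 A

C = ε₀A/d = (8.85×10^-12)(8.99×10^-4)/(5.21×10^-4) = 1.527×10^-11 F and τ = RC = 6.062×10^-4 s. I_d in the gap equals the RC charging current.
I_d(t) = (V₀/R) e^(−t/τ) = 8.438×10^-7 · e^(−2.441) = 7.35×10^-8 A.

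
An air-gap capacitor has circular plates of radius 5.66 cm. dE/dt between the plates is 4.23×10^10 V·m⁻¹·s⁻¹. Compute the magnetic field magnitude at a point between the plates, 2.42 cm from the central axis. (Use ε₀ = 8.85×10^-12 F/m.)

5.69×10^-9 T

I_d = ε₀ dΦ_E/dt = ε₀ πR² (dE/dt) = (8.85×10^-12)(0.01006)(4.23×10^10) = 3.766×10^-3 A through the full plate area.
An Ampèrian loop of radius r encloses a fraction (r/R)² of I_d. Then B·2πr = μ₀ I_d (r/R)², giving B = μ₀ I_d r/(2πR²) = 5.69×10^-9 T.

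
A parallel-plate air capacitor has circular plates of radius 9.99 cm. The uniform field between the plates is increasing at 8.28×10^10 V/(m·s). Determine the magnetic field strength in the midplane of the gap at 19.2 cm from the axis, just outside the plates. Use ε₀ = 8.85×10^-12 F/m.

I_d = ε₀ dΦ_E/dt = ε₀ πR² (dE/dt) = (8.85×10^-12)(0.03135)(8.28×10^10) = 0.02297 A through the full plate area.
Outside the plates the loop encloses all of I_d, so B·2πr = μ₀ I_d and B = 2.39×10^-8 T.

2.39×10^-8 T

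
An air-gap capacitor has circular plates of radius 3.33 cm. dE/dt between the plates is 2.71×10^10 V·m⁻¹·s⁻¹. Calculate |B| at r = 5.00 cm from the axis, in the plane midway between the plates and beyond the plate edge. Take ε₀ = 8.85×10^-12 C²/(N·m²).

I_d = ε₀ dΦ_E/dt = ε₀ πR² (dE/dt) = (8.85×10^-12)(3.484×10^-3)(2.71×10^10) = 8.356×10^-4 A through the full plate area.
Outside the plates the loop encloses all of I_d, so B·2πr = μ₀ I_d and B = 3.34×10^-9 T.

3.34×10^-9 T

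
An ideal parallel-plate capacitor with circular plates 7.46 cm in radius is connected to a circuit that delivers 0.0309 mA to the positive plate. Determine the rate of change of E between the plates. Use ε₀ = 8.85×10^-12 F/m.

Charge continuity gives I_d = I = 3.09×10^-5 A between the plates.
Since I_d = ε₀ A dE/dt, dE/dt = I_d/(ε₀A) = (3.09×10^-5)/((8.85×10^-12)(0.01748)) = 2.00×10^8 V/(m·s).

2.00×10^8 V/(m·s)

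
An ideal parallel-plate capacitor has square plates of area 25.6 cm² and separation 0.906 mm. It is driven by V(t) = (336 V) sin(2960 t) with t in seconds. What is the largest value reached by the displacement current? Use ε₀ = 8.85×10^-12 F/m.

The displacement current equals the conduction current C dV/dt, which peaks at C V₀ ω.
With C = ε₀A/d = (8.85×10^-12)(2.56×10^-3)/(9.06×10^-4) = 2.501×10^-11 F and ω = 2960 rad/s, I_d,max = (2.501×10^-11)(336)(2960) = 2.49×10^-5 A.

2.49×10^-5 A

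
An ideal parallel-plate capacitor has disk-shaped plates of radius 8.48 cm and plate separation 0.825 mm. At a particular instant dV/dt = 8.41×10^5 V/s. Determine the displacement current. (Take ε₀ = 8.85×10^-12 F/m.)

2.04×10^-4 A

The field between the plates is E = V/d, so dE/dt = (8.41×10^5)/(8.25×10^-4 m) = 1.019×10^9 V/(m·s).
I_d = ε₀ A (dE/dt) = (8.85×10^-12)(0.02259)(1.019×10^9) = 2.04×10^-4 A.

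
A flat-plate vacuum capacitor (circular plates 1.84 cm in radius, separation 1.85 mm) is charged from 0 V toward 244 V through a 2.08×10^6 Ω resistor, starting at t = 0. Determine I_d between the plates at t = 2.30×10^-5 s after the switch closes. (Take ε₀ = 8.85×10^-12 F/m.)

1.34×10^-5 A

With C = ε₀A/d = (8.85×10^-12)(1.064×10^-3)/(1.85×10^-3) = 5.090×10^-12 F, the time constant is τ = RC = 1.059×10^-5 s, so t/τ = 2.172 and e^(−t/τ) = 0.1139.
I_d = I_cond = (V₀/R) e^(−t/τ) = (1.173×10^-4)(0.1139) = 1.34×10^-5 A.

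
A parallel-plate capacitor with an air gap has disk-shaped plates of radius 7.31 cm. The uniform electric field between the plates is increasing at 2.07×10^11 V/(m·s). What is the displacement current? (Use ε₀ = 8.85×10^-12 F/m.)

0.0308 A

The displacement current is ε₀ times dΦ_E/dt = ε₀ A dE/dt = (8.85×10^-12)(0.01679)(2.07×10^11) = 0.0308 A.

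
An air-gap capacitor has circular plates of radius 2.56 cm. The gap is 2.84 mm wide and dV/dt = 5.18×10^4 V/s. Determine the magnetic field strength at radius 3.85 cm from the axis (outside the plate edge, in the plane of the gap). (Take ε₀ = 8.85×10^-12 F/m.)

I_d = C dV/dt with C = ε₀πR²/d = 6.416×10^-12 F, so I_d = (6.416×10^-12)(5.18×10^4) = 3.323×10^-7 A.
Outside the plates the loop encloses all of I_d, so B·2πr = μ₀ I_d and B = 1.73×10^-12 T.

1.73×10^-12 T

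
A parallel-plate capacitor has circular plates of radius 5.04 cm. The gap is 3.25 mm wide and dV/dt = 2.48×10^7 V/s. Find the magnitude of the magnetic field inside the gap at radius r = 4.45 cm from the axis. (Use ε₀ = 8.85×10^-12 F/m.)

1.89×10^-9 T

I_d = C dV/dt with C = ε₀πR²/d = 2.173×10^-11 F, so I_d = (2.173×10^-11)(2.48×10^7) = 5.389×10^-4 A.
For r < R the Ampère–Maxwell law gives B(2πr) = μ₀ I_d (r²/R²), so B = μ₀ I_d r/(2πR²) = (4π×10^-7)(5.389×10^-4)(0.0445)/(2π·0.0504²) = 1.89×10^-9 T.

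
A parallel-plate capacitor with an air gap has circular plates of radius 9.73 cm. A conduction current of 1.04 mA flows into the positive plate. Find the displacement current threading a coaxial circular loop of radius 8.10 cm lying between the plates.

No conduction current crosses the gap, so I_d there equals the 1.04×10^-3 A in the leads.
Through an area πr² the displacement current is I_d·(πr²/πR²) = I_d (r/R)² = 7.21×10^-4 A.

7.21×10^-4 A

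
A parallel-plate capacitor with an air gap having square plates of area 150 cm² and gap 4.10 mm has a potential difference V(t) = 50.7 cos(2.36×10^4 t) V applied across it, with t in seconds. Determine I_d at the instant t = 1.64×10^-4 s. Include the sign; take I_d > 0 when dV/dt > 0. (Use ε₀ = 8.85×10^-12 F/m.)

2.58×10^-5 A

dV/dt = (50.7)(2.36×10^4)·−sin(3.8704) = 7.969×10^5 V/s.
I_d = C dV/dt with C = ε₀A/d = (8.85×10^-12)(0.0150)/(4.10×10^-3) = 3.238×10^-11 F, so I_d = (3.238×10^-11)(7.969×10^5) = 2.58×10^-5 A.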